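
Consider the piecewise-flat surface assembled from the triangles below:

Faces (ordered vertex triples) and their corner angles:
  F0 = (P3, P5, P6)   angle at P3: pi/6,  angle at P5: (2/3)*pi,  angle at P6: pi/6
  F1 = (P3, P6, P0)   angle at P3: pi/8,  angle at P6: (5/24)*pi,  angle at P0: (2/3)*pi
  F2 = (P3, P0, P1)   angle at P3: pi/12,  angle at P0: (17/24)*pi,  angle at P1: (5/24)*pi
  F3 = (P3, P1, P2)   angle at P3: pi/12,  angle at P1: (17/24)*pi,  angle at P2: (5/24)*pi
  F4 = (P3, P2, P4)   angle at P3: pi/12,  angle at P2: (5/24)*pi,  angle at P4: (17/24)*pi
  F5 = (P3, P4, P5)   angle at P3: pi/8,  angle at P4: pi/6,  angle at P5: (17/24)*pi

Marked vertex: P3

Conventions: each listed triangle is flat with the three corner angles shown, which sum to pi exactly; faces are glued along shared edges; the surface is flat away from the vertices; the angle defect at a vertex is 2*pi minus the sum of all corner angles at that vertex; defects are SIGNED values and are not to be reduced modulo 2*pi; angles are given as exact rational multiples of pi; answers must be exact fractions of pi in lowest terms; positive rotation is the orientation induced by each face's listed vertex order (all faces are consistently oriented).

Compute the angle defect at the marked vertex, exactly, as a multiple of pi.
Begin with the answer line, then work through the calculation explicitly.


Answer: defect(P3) = (4/3)*pi

Sum of corner angles at P3: (2/3)*pi
defect = 2*pi - (2/3)*pi


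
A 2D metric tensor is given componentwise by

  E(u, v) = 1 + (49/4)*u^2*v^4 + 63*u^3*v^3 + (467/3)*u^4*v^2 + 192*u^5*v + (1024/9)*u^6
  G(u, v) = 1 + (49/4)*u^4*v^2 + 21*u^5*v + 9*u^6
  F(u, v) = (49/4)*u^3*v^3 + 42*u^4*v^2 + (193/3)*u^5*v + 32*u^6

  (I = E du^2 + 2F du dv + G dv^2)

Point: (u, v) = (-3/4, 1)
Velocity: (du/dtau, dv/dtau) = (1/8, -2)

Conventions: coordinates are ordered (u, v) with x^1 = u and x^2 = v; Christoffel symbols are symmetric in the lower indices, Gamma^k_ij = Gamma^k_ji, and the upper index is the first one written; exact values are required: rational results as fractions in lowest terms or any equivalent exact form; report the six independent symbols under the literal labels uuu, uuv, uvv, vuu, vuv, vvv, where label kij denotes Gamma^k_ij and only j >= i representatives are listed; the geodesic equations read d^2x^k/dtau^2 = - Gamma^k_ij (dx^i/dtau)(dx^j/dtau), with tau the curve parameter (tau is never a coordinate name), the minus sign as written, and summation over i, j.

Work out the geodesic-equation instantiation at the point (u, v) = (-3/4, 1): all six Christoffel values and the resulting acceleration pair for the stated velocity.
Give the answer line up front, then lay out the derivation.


Answer: Gamma_uuu = -67584/23545, Gamma_uuv = 1584/23545, Gamma_uvv = -16632/23545, Gamma_vuu = 4608/4709, Gamma_vuv = -108/4709, Gamma_vvv = 1134/4709; accelerations (d^2u/dtau^2, d^2v/dtau^2) = (68376/23545, -4662/4709)

E = 1345/256, F = -1485/1024, G = 6121/4096 at the point
E_u = -33, E_v = 99/128, F_u = 1539/256, F_v = -4293/1024, G_u = -135/512, G_v = 2835/1024
EG - F^2 = 23545/4096;  g^inv = (4096/23545) * [[6121/4096, 1485/1024], [1485/1024, 1345/256]]
first-kind symbols [ij,l] = (1/2)(d_i g_jl + d_j g_il - d_l g_ij): [uu,u] = E_u/2 = -33/2, [uu,v] = F_u - E_v/2 = 45/8, [uv,u] = E_v/2 = 99/256, [uv,v] = G_u/2 = -135/1024, [vv,u] = F_v - G_u/2 = -2079/512, [vv,v] = G_v/2 = 2835/2048
Gamma^u_ij = (G*[ij,u] - F*[ij,v])/(EG - F^2), Gamma^v_ij = (E*[ij,v] - F*[ij,u])/(EG - F^2)
Gamma_uuu = -67584/23545, Gamma_uuv = 1584/23545, Gamma_uvv = -16632/23545, Gamma_vuu = 4608/4709, Gamma_vuv = -108/4709, Gamma_vvv = 1134/4709
d^2u/dtau^2 = -(Gamma_uuu*(1/8)^2 + 2*Gamma_uuv*(1/8)*(-2) + Gamma_uvv*(-2)^2) = 68376/23545
d^2v/dtau^2 = -(Gamma_vuu*(1/8)^2 + 2*Gamma_vuv*(1/8)*(-2) + Gamma_vvv*(-2)^2) = -4662/4709


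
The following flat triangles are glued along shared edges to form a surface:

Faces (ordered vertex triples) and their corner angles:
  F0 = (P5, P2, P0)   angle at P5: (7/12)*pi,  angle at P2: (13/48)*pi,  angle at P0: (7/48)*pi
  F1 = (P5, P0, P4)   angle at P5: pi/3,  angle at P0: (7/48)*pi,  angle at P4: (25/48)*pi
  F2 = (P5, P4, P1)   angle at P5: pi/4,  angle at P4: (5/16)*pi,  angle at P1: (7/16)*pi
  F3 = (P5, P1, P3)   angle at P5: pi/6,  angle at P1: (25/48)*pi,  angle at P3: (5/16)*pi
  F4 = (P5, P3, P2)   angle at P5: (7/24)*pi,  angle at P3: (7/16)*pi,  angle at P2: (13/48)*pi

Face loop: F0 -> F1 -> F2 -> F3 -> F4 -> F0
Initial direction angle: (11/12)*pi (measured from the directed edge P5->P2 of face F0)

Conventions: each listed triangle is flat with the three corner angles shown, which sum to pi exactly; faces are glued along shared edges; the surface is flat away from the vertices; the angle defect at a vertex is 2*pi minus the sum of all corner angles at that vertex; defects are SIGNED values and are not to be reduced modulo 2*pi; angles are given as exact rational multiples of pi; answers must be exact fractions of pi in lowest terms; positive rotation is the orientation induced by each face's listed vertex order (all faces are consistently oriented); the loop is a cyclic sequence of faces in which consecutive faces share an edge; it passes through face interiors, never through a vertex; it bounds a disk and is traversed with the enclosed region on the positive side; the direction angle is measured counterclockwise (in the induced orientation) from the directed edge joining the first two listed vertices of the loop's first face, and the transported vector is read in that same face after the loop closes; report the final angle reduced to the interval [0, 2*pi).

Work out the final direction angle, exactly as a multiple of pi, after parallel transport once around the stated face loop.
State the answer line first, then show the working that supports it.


Answer: final direction angle = (31/24)*pi

enclosed vertex P5: corner angles sum to (13/8)*pi, defect = 2*pi - (13/8)*pi = (3/8)*pi
by Gauss-Bonnet the loop rotates the vector by the enclosed defect sum (positive orientation, mod 2*pi)
final angle = (11/12)*pi + (3/8)*pi = (31/24)*pi (mod 2*pi)


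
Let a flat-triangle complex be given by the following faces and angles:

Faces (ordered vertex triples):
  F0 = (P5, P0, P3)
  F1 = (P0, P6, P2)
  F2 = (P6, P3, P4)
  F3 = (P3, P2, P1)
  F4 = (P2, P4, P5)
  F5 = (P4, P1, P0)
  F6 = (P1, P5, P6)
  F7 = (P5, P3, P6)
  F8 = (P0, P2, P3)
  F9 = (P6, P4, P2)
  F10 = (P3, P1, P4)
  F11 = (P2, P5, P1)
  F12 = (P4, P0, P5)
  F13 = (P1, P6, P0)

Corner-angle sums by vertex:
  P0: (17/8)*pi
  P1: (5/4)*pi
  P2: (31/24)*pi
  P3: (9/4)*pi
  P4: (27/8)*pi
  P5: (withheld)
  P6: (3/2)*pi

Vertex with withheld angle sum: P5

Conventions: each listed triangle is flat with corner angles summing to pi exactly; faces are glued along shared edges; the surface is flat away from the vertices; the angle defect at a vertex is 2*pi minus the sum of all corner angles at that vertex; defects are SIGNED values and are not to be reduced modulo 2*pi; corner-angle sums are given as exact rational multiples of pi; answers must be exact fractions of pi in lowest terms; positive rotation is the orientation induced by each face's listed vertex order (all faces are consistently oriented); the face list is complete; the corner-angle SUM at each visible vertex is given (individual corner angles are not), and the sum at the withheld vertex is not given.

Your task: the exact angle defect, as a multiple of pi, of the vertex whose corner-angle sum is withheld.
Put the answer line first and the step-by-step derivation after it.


Answer: defect(P5) = (-5/24)*pi

V = 7, E = 21, F = 14; chi = V - E + F = 0
Gauss-Bonnet: total defect = 2*pi*chi = 0; visible defects sum to (5/24)*pi


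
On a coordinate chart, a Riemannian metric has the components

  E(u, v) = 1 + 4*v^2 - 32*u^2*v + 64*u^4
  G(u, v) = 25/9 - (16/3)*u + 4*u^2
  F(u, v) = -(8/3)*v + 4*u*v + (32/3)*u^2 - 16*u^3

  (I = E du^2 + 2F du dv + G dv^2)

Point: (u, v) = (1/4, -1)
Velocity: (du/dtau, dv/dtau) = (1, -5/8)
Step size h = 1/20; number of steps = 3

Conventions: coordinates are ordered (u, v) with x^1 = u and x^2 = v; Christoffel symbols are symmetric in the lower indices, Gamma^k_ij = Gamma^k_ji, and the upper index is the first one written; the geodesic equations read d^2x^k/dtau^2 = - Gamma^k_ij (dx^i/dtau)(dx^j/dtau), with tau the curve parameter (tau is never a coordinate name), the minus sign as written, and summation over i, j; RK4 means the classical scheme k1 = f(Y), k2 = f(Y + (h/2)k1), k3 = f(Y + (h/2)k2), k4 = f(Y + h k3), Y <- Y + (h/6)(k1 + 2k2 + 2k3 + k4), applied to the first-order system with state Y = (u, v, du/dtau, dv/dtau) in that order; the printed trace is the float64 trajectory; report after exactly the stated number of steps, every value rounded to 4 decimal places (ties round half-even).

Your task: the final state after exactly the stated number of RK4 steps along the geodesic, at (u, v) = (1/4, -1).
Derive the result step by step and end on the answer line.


f(Y) = (du/dtau, dv/dtau, -Gamma^u_ij Y'^i Y'^j, -Gamma^v_ij Y'^i Y'^j) with the Gammas evaluated at the stage position; h = 0.050000; intermediate values shown to 6 dp
step 0: u = 0.2500, v = -1.0000, du/dtau = 1.0000, dv/dtau = -0.6250
step 1:
  k1: at (u, v) = (0.250000, -1.000000), (du/dtau, dv/dtau) = (1.000000, -0.625000); Gamma_uuu = 1.258741, Gamma_uuv = -0.629371, Gamma_uvv = 0.000000, Gamma_vuu = 0.419580, Gamma_vuv = -0.209790, Gamma_vvv = 0.000000; k1 = (1.000000, -0.625000, -2.045455, -0.681818)
  k2: at (u, v) = (0.275000, -1.015625), (du/dtau, dv/dtau) = (0.948864, -0.642045); Gamma_uuu = 1.354540, Gamma_uuv = -0.615700, Gamma_uvv = 0.000000, Gamma_vuu = 0.402487, Gamma_vuv = -0.182949, Gamma_vvv = 0.000000; k2 = (0.948864, -0.642045, -1.969735, -0.585286)
  k3: at (u, v) = (0.273722, -1.016051), (du/dtau, dv/dtau) = (0.950757, -0.639632); Gamma_uuu = 1.349127, Gamma_uuv = -0.616103, Gamma_uvv = 0.000000, Gamma_vuu = 0.402914, Gamma_vuv = -0.183998, Gamma_vvv = 0.000000; k3 = (0.950757, -0.639632, -1.968875, -0.588001)
  k4: at (u, v) = (0.297538, -1.031982), (du/dtau, dv/dtau) = (0.901556, -0.654400); Gamma_uuu = 1.429816, Gamma_uuv = -0.600687, Gamma_uvv = 0.000000, Gamma_vuu = 0.380772, Gamma_vuv = -0.159968, Gamma_vvv = 0.000000; k4 = (0.901556, -0.654400, -1.870944, -0.498248)
  Y <- Y + (h/6)(k1 + 2k2 + 2k3 + k4): u = 0.2975, v = -1.0320, du/dtau = 0.9017, dv/dtau = -0.6544
step 2:
  k1: at (u, v) = (0.297507, -1.032023), (du/dtau, dv/dtau) = (0.901720, -0.654389); Gamma_uuu = 1.429675, Gamma_uuv = -0.600690, Gamma_uvv = 0.000000, Gamma_vuu = 0.380775, Gamma_vuv = -0.159986, Gamma_vvv = 0.000000; k1 = (0.901720, -0.654389, -1.871371, -0.498415)
  k2: at (u, v) = (0.320050, -1.048383), (du/dtau, dv/dtau) = (0.854936, -0.666849); Gamma_uuu = 1.495593, Gamma_uuv = -0.584125, Gamma_uvv = 0.000000, Gamma_vuu = 0.355527, Gamma_vuv = -0.138856, Gamma_vvv = 0.000000; k2 = (0.854936, -0.666849, -1.759186, -0.418188)
  k3: at (u, v) = (0.318880, -1.048694), (du/dtau, dv/dtau) = (0.857740, -0.664843); Gamma_uuu = 1.491567, Gamma_uuv = -0.584690, Gamma_uvv = 0.000000, Gamma_vuu = 0.356421, Gamma_vuv = -0.139716, Gamma_vvv = 0.000000; k3 = (0.857740, -0.664843, -1.764227, -0.421576)
  k4: at (u, v) = (0.340394, -1.065265), (du/dtau, dv/dtau) = (0.813509, -0.675467); Gamma_uuu = 1.545570, Gamma_uuv = -0.567567, Gamma_uvv = 0.000000, Gamma_vuu = 0.329866, Gamma_vuv = -0.121134, Gamma_vvv = 0.000000; k4 = (0.813509, -0.675467, -1.646607, -0.351430)
  Y <- Y + (h/6)(k1 + 2k2 + 2k3 + k4): u = 0.3403, v = -1.0653, du/dtau = 0.8137, dv/dtau = -0.6755
step 3:
  k1: at (u, v) = (0.340345, -1.065300), (du/dtau, dv/dtau) = (0.813680, -0.675467); Gamma_uuu = 1.545403, Gamma_uuv = -0.567587, Gamma_uvv = 0.000000, Gamma_vuu = 0.329901, Gamma_vuv = -0.121164, Gamma_vvv = 0.000000; k1 = (0.813680, -0.675467, -1.647080, -0.351606)
  k2: at (u, v) = (0.360687, -1.082187), (du/dtau, dv/dtau) = (0.772503, -0.684257); Gamma_uuu = 1.588065, Gamma_uuv = -0.550362, Gamma_uvv = 0.000000, Gamma_vuu = 0.303211, Gamma_vuv = -0.105081, Gamma_vvv = 0.000000; k2 = (0.772503, -0.684257, -1.529526, -0.292034)
  k3: at (u, v) = (0.359657, -1.082406), (du/dtau, dv/dtau) = (0.775442, -0.682768); Gamma_uuu = 1.585264, Gamma_uuv = -0.550963, Gamma_uvv = 0.000000, Gamma_vuu = 0.304216, Gamma_vuv = -0.105731, Gamma_vvv = 0.000000; k3 = (0.775442, -0.682768, -1.536645, -0.294886)
  k4: at (u, v) = (0.379117, -1.099438), (du/dtau, dv/dtau) = (0.736848, -0.690211); Gamma_uuu = 1.619249, Gamma_uuv = -0.533888, Gamma_uvv = 0.000000, Gamma_vuu = 0.278086, Gamma_vuv = -0.091689, Gamma_vvv = 0.000000; k4 = (0.736848, -0.690211, -1.422212, -0.244247)
  Y <- Y + (h/6)(k1 + 2k2 + 2k3 + k4): u = 0.3791, v = -1.0995, du/dtau = 0.7370, dv/dtau = -0.6902

Answer: u = 0.3791, v = -1.0995, du/dtau = 0.7370, dv/dtau = -0.6902


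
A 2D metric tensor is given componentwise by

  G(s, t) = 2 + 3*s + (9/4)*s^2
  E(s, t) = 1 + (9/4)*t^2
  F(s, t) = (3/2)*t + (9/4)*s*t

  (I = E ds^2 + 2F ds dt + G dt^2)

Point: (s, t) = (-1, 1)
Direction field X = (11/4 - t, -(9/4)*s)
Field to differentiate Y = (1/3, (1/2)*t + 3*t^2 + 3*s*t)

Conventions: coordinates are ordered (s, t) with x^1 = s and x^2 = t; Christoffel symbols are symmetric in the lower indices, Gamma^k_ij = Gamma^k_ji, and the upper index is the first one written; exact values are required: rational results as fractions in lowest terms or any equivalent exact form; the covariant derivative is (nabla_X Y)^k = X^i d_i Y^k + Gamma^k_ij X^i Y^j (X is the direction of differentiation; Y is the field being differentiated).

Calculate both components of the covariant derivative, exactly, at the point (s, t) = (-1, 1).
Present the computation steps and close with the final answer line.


E = 13/4, F = -3/4, G = 5/4 at the point
E_s = 0, E_t = 9/2, F_s = 9/4, F_t = -3/4, G_s = -3/2, G_t = 0
EG - F^2 = 7/2;  g^inv = (2/7) * [[5/4, 3/4], [3/4, 13/4]]
first-kind symbols [ij,l] = (1/2)(d_i g_jl + d_j g_il - d_l g_ij): [ss,s] = E_s/2 = 0, [ss,t] = F_s - E_t/2 = 0, [st,s] = E_t/2 = 9/4, [st,t] = G_s/2 = -3/4, [tt,s] = F_t - G_s/2 = 0, [tt,t] = G_t/2 = 0
Gamma^s_ij = (G*[ij,s] - F*[ij,t])/(EG - F^2), Gamma^t_ij = (E*[ij,t] - F*[ij,s])/(EG - F^2)
Gamma_sss = 0, Gamma_sst = 9/14, Gamma_stt = 0, Gamma_tss = 0, Gamma_tst = -3/14, Gamma_ttt = 0
X = (7/4, 9/4), Y = (1/3, 1/2) at the point

Answer: (nabla_X Y)^s = 117/112, (nabla_X Y)^t = 1431/112


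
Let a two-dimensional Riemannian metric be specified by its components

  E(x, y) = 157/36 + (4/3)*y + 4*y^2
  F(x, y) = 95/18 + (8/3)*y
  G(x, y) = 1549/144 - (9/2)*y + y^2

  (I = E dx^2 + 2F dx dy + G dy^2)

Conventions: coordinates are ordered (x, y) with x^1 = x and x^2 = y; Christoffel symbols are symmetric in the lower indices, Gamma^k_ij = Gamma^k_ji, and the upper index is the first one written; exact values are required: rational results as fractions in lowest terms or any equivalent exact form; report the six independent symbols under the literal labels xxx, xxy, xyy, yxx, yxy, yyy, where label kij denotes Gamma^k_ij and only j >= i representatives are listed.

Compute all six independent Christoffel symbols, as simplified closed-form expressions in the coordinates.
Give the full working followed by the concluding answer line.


E = 157/36 + (4/3)*y + 4*y^2; F = 95/18 + (8/3)*y; G = 1549/144 - (9/2)*y + y^2
Gamma^k_ij = (1/2) g^{kl} (d_i g_jl + d_j g_il - d_l g_ij), with g^inv = (1/(EG-F^2)) [[G, -F], [-F, E]]
first partials: E_x = 0, E_y = 4/3 + 8*y, F_x = 0, F_y = 8/3, G_x = 0, G_y = -9/2 + 2*y
D = EG - F^2 = 3659/192 - (2407/72)*y + (617/18)*y^2 - (50/3)*y^3 + 4*y^4
expanded: Gamma^x_xx = (G E_x - 2F F_x + F E_y)/(2D), Gamma^x_xy = (G E_y - F G_x)/(2D), Gamma^x_yy = (2G F_y - G G_x - F G_y)/(2D), Gamma^y_xx = (2E F_x - E E_y - F E_x)/(2D), Gamma^y_xy = (E G_x - F E_y)/(2D), Gamma^y_yy = (E G_y - 2F F_y + F G_x)/(2D); substitute and cancel common factors

Answer: Gamma_xxx = (18432*y^2 + 39552*y + 6080)/(6912*y^4 - 28800*y^3 + 59232*y^2 - 57768*y + 32931), Gamma_xxy = (6912*y^3 - 29952*y^2 + 69168*y + 12392)/(6912*y^4 - 28800*y^3 + 59232*y^2 - 57768*y + 32931), Gamma_xyy = (70088 - 19488*y)/(6912*y^4 - 28800*y^3 + 59232*y^2 - 57768*y + 32931), Gamma_yxx = (-27648*y^3 - 13824*y^2 - 31680*y - 5024)/(6912*y^4 - 28800*y^3 + 59232*y^2 - 57768*y + 32931), Gamma_yxy = (-18432*y^2 - 39552*y - 6080)/(6912*y^4 - 28800*y^3 + 59232*y^2 - 57768*y + 32931), Gamma_yyy = (6912*y^3 - 13248*y^2 - 9936*y - 41276)/(6912*y^4 - 28800*y^3 + 59232*y^2 - 57768*y + 32931)


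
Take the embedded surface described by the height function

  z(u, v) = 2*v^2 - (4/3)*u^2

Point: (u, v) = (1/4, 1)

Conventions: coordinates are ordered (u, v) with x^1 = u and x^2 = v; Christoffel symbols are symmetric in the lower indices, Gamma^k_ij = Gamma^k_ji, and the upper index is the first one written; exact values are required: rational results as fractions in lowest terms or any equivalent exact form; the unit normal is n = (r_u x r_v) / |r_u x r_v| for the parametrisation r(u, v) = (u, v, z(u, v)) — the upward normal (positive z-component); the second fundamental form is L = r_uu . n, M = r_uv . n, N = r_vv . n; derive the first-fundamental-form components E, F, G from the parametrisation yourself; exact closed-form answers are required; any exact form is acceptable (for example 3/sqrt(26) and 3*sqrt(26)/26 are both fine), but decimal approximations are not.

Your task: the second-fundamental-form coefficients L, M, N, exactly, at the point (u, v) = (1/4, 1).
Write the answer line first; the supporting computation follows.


Answer: L = -8*sqrt(157)/157, M = 0, N = 12*sqrt(157)/157

z_u = -2/3, z_v = 4, z_uu = -8/3, z_uv = 0, z_vv = 4
E = 13/9, F = -8/3, G = 17; answer radicand W^2 = 157/9
unnormalised second-form numerators: l = -8/3, m = 0, n = 4; L = l/sqrt(157/9), and similarly M = m/sqrt(W^2), N = n/sqrt(W^2)


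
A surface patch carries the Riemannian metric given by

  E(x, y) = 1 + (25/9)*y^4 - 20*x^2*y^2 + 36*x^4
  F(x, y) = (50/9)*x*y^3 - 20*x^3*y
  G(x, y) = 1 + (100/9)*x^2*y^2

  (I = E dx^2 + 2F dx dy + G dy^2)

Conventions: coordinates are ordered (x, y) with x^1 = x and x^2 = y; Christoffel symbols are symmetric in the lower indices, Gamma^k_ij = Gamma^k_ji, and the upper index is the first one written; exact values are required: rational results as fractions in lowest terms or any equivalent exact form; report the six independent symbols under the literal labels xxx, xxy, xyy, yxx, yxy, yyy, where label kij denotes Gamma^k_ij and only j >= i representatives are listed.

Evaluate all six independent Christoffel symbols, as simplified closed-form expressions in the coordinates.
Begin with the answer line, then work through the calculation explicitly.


Answer: Gamma_xxx = (648*x^3 - 180*x*y^2)/(324*x^4 - 80*x^2*y^2 + 25*y^4 + 9), Gamma_xxy = (-180*x^2*y + 50*y^3)/(324*x^4 - 80*x^2*y^2 + 25*y^4 + 9), Gamma_xyy = (-180*x^3 + 50*x*y^2)/(324*x^4 - 80*x^2*y^2 + 25*y^4 + 9), Gamma_yxx = -360*x^2*y/(324*x^4 - 80*x^2*y^2 + 25*y^4 + 9), Gamma_yxy = 100*x*y^2/(324*x^4 - 80*x^2*y^2 + 25*y^4 + 9), Gamma_yyy = 100*x^2*y/(324*x^4 - 80*x^2*y^2 + 25*y^4 + 9)

E = 1 + (25/9)*y^4 - 20*x^2*y^2 + 36*x^4; F = (50/9)*x*y^3 - 20*x^3*y; G = 1 + (100/9)*x^2*y^2
Gamma^k_ij = (1/2) g^{kl} (d_i g_jl + d_j g_il - d_l g_ij), with g^inv = (1/(EG-F^2)) [[G, -F], [-F, E]]
first partials: E_x = -40*x*y^2 + 144*x^3, E_y = (100/9)*y^3 - 40*x^2*y, F_x = (50/9)*y^3 - 60*x^2*y, F_y = (50/3)*x*y^2 - 20*x^3, G_x = (200/9)*x*y^2, G_y = (200/9)*x^2*y
D = EG - F^2 = 1 + (25/9)*y^4 - (80/9)*x^2*y^2 + 36*x^4
expanded: Gamma^x_xx = (G E_x - 2F F_x + F E_y)/(2D), Gamma^x_xy = (G E_y - F G_x)/(2D), Gamma^x_yy = (2G F_y - G G_x - F G_y)/(2D), Gamma^y_xx = (2E F_x - E E_y - F E_x)/(2D), Gamma^y_xy = (E G_x - F E_y)/(2D), Gamma^y_yy = (E G_y - 2F F_y + F G_x)/(2D); substitute and cancel common factors


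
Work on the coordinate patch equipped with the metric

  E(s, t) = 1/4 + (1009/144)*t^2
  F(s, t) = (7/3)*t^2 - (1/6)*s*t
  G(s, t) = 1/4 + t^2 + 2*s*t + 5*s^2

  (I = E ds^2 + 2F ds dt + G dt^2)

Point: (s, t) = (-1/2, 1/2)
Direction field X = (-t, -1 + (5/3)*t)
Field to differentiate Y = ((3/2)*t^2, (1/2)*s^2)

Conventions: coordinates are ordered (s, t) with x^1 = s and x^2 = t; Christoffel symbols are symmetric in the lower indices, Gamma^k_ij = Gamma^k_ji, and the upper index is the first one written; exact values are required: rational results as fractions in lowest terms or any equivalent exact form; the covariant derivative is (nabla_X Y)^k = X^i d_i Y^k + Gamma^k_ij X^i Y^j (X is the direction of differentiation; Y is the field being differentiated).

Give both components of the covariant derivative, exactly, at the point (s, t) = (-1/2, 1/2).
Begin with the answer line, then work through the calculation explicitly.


Answer: (nabla_X Y)^s = -1861/2224, (nabla_X Y)^t = 341983/266880

E = 1153/576, F = 5/8, G = 5/4 at the point
E_s = 0, E_t = 1009/144, F_s = -1/12, F_t = 29/12, G_s = -4, G_t = 0
EG - F^2 = 4865/2304;  g^inv = (2304/4865) * [[5/4, -5/8], [-5/8, 1153/576]]
first-kind symbols [ij,l] = (1/2)(d_i g_jl + d_j g_il - d_l g_ij): [ss,s] = E_s/2 = 0, [ss,t] = F_s - E_t/2 = -1033/288, [st,s] = E_t/2 = 1009/288, [st,t] = G_s/2 = -2, [tt,s] = F_t - G_s/2 = 53/12, [tt,t] = G_t/2 = 0
Gamma^s_ij = (G*[ij,s] - F*[ij,t])/(EG - F^2), Gamma^t_ij = (E*[ij,t] - F*[ij,s])/(EG - F^2)
Gamma_sss = 1033/973, Gamma_sst = 2594/973, Gamma_stt = 2544/973, Gamma_tss = -1191049/350280, Gamma_tst = -14269/4865, Gamma_ttt = -1272/973
X = (-1/2, -1/6), Y = (3/8, 1/8) at the point


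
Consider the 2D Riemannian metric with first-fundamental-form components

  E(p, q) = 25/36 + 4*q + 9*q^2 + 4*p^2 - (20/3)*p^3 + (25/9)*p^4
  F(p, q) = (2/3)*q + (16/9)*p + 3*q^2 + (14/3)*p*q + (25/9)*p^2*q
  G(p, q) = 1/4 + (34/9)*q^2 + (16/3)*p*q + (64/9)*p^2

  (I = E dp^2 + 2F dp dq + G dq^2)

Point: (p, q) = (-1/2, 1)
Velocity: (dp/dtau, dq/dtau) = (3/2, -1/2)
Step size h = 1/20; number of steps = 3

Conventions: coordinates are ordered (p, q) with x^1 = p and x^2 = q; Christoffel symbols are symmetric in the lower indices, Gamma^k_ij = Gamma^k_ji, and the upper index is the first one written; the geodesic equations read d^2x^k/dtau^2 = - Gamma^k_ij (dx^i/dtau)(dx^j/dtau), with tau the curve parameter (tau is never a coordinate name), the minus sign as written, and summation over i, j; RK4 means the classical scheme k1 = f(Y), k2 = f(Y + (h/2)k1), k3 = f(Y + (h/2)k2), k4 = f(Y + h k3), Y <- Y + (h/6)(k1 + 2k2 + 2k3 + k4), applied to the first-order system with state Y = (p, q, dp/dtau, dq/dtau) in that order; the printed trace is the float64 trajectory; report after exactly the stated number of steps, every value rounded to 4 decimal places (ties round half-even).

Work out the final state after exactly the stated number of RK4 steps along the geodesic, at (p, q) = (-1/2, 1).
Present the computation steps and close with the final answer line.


f(Y) = (dp/dtau, dq/dtau, -Gamma^p_ij Y'^i Y'^j, -Gamma^q_ij Y'^i Y'^j) with the Gammas evaluated at the stage position; h = 0.050000; intermediate values shown to 6 dp
step 0: p = -0.5000, q = 1.0000, dp/dtau = 1.5000, dq/dtau = -0.5000
step 1:
  k1: at (p, q) = (-0.500000, 1.000000), (dp/dtau, dq/dtau) = (1.500000, -0.500000); Gamma_ppp = -0.165728, Gamma_ppq = 0.740607, Gamma_pqq = 0.328996, Gamma_qpp = -2.276152, Gamma_qpq = -0.551902, Gamma_qqq = 0.659391; k1 = (1.500000, -0.500000, 1.401549, 4.128641)
  k2: at (p, q) = (-0.462500, 0.987500), (dp/dtau, dq/dtau) = (1.535039, -0.396784); Gamma_ppp = -0.116761, Gamma_ppq = 0.765255, Gamma_pqq = 0.320910, Gamma_qpp = -2.284253, Gamma_qpq = -0.525589, Gamma_qqq = 0.697761; k2 = (1.535039, -0.396784, 1.156808, 4.632382)
  k3: at (p, q) = (-0.461624, 0.990080), (dp/dtau, dq/dtau) = (1.528920, -0.384190); Gamma_ppp = -0.113249, Gamma_ppq = 0.764715, Gamma_pqq = 0.319394, Gamma_qpp = -2.280459, Gamma_qpq = -0.523134, Gamma_qqq = 0.697919; k3 = (1.528920, -0.384190, 1.115969, 4.613206)
  k4: at (p, q) = (-0.423554, 0.980790), (dp/dtau, dq/dtau) = (1.555798, -0.269340); Gamma_ppp = -0.059482, Gamma_ppq = 0.787255, Gamma_pqq = 0.307552, Gamma_qpp = -2.275895, Gamma_qpq = -0.492139, Gamma_qqq = 0.735202; k4 = (1.555798, -0.269340, 0.781446, 5.043040)
  Y <- Y + (h/6)(k1 + 2k2 + 2k3 + k4): p = -0.4235, q = 0.9806, dp/dtau = 1.5561, dq/dtau = -0.2695
step 2:
  k1: at (p, q) = (-0.423469, 0.980573), (dp/dtau, dq/dtau) = (1.556071, -0.269476); Gamma_ppp = -0.059508, Gamma_ppq = 0.787390, Gamma_pqq = 0.307613, Gamma_qpp = -2.276167, Gamma_qpq = -0.492188, Gamma_qqq = 0.735349; k1 = (1.556071, -0.269476, 0.782096, 5.045242)
  k2: at (p, q) = (-0.384567, 0.973836), (dp/dtau, dq/dtau) = (1.575624, -0.143345); Gamma_ppp = -0.002068, Gamma_ppq = 0.807623, Gamma_pqq = 0.292135, Gamma_qpp = -2.258314, Gamma_qpq = -0.456997, Gamma_qqq = 0.771056; k2 = (1.575624, -0.143345, 0.363947, 5.384192)
  k3: at (p, q) = (-0.384078, 0.976989), (dp/dtau, dq/dtau) = (1.565170, -0.134871); Gamma_ppp = 0.000767, Gamma_ppq = 0.806290, Gamma_pqq = 0.290487, Gamma_qpp = -2.252913, Gamma_qpq = -0.454686, Gamma_qqq = 0.770189; k3 = (1.565170, -0.134871, 0.333248, 5.313113)
  k4: at (p, q) = (-0.345211, 0.973829), (dp/dtau, dq/dtau) = (1.572734, -0.003821); Gamma_ppp = 0.059289, Gamma_ppq = 0.822461, Gamma_pqq = 0.271466, Gamma_qpp = -2.219052, Gamma_qpq = -0.416305, Gamma_qqq = 0.801750; k4 = (1.572734, -0.003821, -0.136771, 5.483790)
  Y <- Y + (h/6)(k1 + 2k2 + 2k3 + k4): p = -0.3450, q = 0.9737, dp/dtau = 1.5731, dq/dtau = -0.0034
step 3:
  k1: at (p, q) = (-0.345049, 0.973658), (dp/dtau, dq/dtau) = (1.573069, -0.003446); Gamma_ppp = 0.059442, Gamma_ppq = 0.822607, Gamma_pqq = 0.271450, Gamma_qpp = -2.219151, Gamma_qpq = -0.416227, Gamma_qqq = 0.801949; k1 = (1.573069, -0.003446, -0.138178, 5.486870)
  k2: at (p, q) = (-0.305722, 0.973572), (dp/dtau, dq/dtau) = (1.569614, 0.133726); Gamma_ppp = 0.117915, Gamma_ppq = 0.834721, Gamma_pqq = 0.249189, Gamma_qpp = -2.169345, Gamma_qpq = -0.375193, Gamma_qqq = 0.829084; k2 = (1.569614, 0.133726, -0.645374, 5.487271)
  k3: at (p, q) = (-0.305809, 0.977001), (dp/dtau, dq/dtau) = (1.556935, 0.133736); Gamma_ppp = 0.119269, Gamma_ppq = 0.832743, Gamma_pqq = 0.247874, Gamma_qpp = -2.163614, Gamma_qpq = -0.373647, Gamma_qqq = 0.827173; k3 = (1.556935, 0.133736, -0.640332, 5.385503)
  k4: at (p, q) = (-0.267202, 0.980345), (dp/dtau, dq/dtau) = (1.541052, 0.265829); Gamma_ppp = 0.173841, Gamma_ppq = 0.839788, Gamma_pqq = 0.223602, Gamma_qpp = -2.099106, Gamma_qpq = -0.332214, Gamma_qqq = 0.847849; k4 = (1.541052, 0.265829, -1.116695, 5.197319)
  Y <- Y + (h/6)(k1 + 2k2 + 2k3 + k4): p = -0.2670, q = 0.9803, dp/dtau = 1.5412, dq/dtau = 0.2668

Answer: p = -0.2670, q = 0.9803, dp/dtau = 1.5412, dq/dtau = 0.2668


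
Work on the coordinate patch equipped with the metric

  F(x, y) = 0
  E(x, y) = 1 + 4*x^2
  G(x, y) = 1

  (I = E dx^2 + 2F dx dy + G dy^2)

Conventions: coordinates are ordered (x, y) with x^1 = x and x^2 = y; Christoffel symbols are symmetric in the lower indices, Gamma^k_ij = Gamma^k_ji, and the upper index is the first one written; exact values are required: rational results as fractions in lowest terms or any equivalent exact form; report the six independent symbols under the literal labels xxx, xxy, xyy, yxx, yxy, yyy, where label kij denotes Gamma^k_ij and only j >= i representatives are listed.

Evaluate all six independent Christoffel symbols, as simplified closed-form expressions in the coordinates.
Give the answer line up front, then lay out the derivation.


Answer: Gamma_xxx = 4*x/(4*x^2 + 1), Gamma_xxy = 0, Gamma_xyy = 0, Gamma_yxx = 0, Gamma_yxy = 0, Gamma_yyy = 0

E = 1 + 4*x^2; F = 0; G = 1
Gamma^k_ij = (1/2) g^{kl} (d_i g_jl + d_j g_il - d_l g_ij), with g^inv = (1/(EG-F^2)) [[G, -F], [-F, E]]
first partials: E_x = 8*x, E_y = 0, F_x = 0, F_y = 0, G_x = 0, G_y = 0
D = EG - F^2 = 1 + 4*x^2
expanded: Gamma^x_xx = (G E_x - 2F F_x + F E_y)/(2D), Gamma^x_xy = (G E_y - F G_x)/(2D), Gamma^x_yy = (2G F_y - G G_x - F G_y)/(2D), Gamma^y_xx = (2E F_x - E E_y - F E_x)/(2D), Gamma^y_xy = (E G_x - F E_y)/(2D), Gamma^y_yy = (E G_y - 2F F_y + F G_x)/(2D); substitute and cancel common factors


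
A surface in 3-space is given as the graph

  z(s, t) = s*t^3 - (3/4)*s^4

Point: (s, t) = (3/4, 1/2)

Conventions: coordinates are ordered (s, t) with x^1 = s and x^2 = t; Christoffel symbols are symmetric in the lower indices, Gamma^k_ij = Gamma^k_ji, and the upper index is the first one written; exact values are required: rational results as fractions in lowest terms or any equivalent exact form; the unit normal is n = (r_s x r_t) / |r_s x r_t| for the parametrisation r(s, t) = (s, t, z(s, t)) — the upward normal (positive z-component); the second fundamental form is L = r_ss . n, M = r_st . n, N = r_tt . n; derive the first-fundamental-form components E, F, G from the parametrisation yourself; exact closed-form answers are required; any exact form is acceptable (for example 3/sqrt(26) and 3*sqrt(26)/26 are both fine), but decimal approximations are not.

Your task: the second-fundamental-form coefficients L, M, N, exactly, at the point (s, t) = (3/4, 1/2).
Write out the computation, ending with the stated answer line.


z_s = -73/64, z_t = 9/16, z_ss = -81/16, z_st = 3/4, z_tt = 9/4
E = 9425/4096, F = -657/1024, G = 337/256; answer radicand W^2 = 10721/4096
unnormalised second-form numerators: l = -81/16, m = 3/4, n = 9/4; L = l/sqrt(10721/4096), and similarly M = m/sqrt(W^2), N = n/sqrt(W^2)

Answer: L = -324*sqrt(10721)/10721, M = 48*sqrt(10721)/10721, N = 144*sqrt(10721)/10721


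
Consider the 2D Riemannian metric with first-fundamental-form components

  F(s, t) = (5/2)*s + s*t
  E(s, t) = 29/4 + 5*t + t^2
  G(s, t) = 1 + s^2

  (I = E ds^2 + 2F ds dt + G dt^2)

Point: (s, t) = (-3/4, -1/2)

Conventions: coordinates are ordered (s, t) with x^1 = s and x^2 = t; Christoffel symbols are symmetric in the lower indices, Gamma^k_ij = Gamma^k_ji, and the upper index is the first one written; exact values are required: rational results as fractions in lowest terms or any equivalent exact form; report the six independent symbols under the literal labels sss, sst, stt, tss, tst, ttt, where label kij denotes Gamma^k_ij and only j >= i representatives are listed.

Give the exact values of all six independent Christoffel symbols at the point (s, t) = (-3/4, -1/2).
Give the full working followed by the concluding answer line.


E = 5, F = -3/2, G = 25/16 at the point
E_s = 0, E_t = 4, F_s = 2, F_t = -3/4, G_s = -3/2, G_t = 0
EG - F^2 = 89/16;  g^inv = (16/89) * [[25/16, 3/2], [3/2, 5]]
first-kind symbols [ij,l] = (1/2)(d_i g_jl + d_j g_il - d_l g_ij): [ss,s] = E_s/2 = 0, [ss,t] = F_s - E_t/2 = 0, [st,s] = E_t/2 = 2, [st,t] = G_s/2 = -3/4, [tt,s] = F_t - G_s/2 = 0, [tt,t] = G_t/2 = 0
Gamma^s_ij = (G*[ij,s] - F*[ij,t])/(EG - F^2), Gamma^t_ij = (E*[ij,t] - F*[ij,s])/(EG - F^2)

Answer: Gamma_sss = 0, Gamma_sst = 32/89, Gamma_stt = 0, Gamma_tss = 0, Gamma_tst = -12/89, Gamma_ttt = 0


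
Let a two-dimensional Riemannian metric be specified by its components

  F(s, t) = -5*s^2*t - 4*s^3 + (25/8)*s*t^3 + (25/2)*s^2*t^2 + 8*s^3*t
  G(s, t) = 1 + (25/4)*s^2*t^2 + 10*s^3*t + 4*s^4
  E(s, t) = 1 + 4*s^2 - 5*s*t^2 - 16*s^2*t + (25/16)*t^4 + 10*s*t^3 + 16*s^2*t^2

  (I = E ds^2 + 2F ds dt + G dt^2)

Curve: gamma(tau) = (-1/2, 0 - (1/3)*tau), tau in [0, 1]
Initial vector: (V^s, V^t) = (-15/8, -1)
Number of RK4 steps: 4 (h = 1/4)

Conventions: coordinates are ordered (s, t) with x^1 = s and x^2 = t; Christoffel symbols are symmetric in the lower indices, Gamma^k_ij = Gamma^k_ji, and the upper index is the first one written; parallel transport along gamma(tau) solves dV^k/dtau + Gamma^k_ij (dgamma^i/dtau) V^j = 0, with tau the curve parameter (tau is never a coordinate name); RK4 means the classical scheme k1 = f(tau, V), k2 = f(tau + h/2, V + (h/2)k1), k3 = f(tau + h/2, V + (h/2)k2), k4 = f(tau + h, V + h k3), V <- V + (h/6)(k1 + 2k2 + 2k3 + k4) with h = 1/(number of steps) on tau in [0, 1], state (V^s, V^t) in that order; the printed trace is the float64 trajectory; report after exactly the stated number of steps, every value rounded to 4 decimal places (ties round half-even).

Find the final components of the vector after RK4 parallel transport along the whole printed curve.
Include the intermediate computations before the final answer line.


gamma'(tau) = (0, -1/3); f(tau, V)^k = -Gamma^k_ij(gamma(tau)) gamma'^i(tau) V^j; h = 1/4; intermediate values shown to 6 dp
curve data and Christoffel symbols at the stage parameters:
  tau = 0.000000: gamma = (-0.500000, 0.000000), gamma' = (0.000000, -0.333333); Gamma_sss = -0.888889, Gamma_sst = -0.888889, Gamma_stt = -0.555556, Gamma_tss = -0.444444, Gamma_tst = -0.444444, Gamma_ttt = -0.277778
  tau = 0.125000: gamma = (-0.500000, -0.041667), gamma' = (0.000000, -0.333333); Gamma_sss = -0.947167, Gamma_sst = -0.919845, Gamma_stt = -0.546443, Gamma_tss = -0.481726, Gamma_tst = -0.467830, Gamma_ttt = -0.277919
  tau = 0.250000: gamma = (-0.500000, -0.083333), gamma' = (0.000000, -0.333333); Gamma_sss = -0.998550, Gamma_sst = -0.945057, Gamma_stt = -0.534938, Gamma_tss = -0.513287, Gamma_tst = -0.485790, Gamma_ttt = -0.274975
  tau = 0.375000: gamma = (-0.500000, -0.125000), gamma' = (0.000000, -0.333333); Gamma_sss = -1.043208, Gamma_sst = -0.964967, Gamma_stt = -0.521604, Gamma_tss = -0.539258, Gamma_tst = -0.498814, Gamma_ttt = -0.269629
  tau = 0.500000: gamma = (-0.500000, -0.166667), gamma' = (0.000000, -0.333333); Gamma_sss = -1.081474, Gamma_sst = -0.980085, Gamma_stt = -0.506941, Gamma_tss = -0.559951, Gamma_tst = -0.507455, Gamma_ttt = -0.262477
  tau = 0.625000: gamma = (-0.500000, -0.208333), gamma' = (0.000000, -0.333333); Gamma_sss = -1.113786, Gamma_sst = -0.990942, Gamma_stt = -0.491376, Gamma_tss = -0.575790, Gamma_tst = -0.512284, Gamma_ttt = -0.254025
  tau = 0.750000: gamma = (-0.500000, -0.250000), gamma' = (0.000000, -0.333333); Gamma_sss = -1.140639, Gamma_sst = -0.998059, Gamma_stt = -0.475266, Gamma_tss = -0.587260, Gamma_tst = -0.513852, Gamma_ttt = -0.244691
  tau = 0.875000: gamma = (-0.500000, -0.291667), gamma' = (0.000000, -0.333333); Gamma_sss = -1.162550, Gamma_sst = -1.001934, Gamma_stt = -0.458901, Gamma_tss = -0.594862, Gamma_tst = -0.512677, Gamma_ttt = -0.234814
  tau = 1.000000: gamma = (-0.500000, -0.333333), gamma' = (0.000000, -0.333333); Gamma_sss = -1.180030, Gamma_sst = -1.003026, Gamma_stt = -0.442511, Gamma_tss = -0.599092, Gamma_tst = -0.509228, Gamma_ttt = -0.224660
step 0: V^s = -1.8750, V^t = -1.0000
step 1: k1 = (0.740741, 0.370370), k2 = (0.720228, 0.366305), k3 = (0.721106, 0.366752), k4 = (0.695833, 0.357681); V <- V + (h/6)(k1 + 2k2 + 2k3 + k4): V^s = -1.6950, V^t = -0.9086
step 2: k1 = (0.695977, 0.357755), k2 = (0.667431, 0.345010), k3 = (0.668855, 0.345747), k4 = (0.638056, 0.330364); V <- V + (h/6)(k1 + 2k2 + 2k3 + k4): V^s = -1.5281, V^t = -0.8223
step 3: k1 = (0.638179, 0.330428), k2 = (0.606327, 0.313451), k3 = (0.607990, 0.314310), k4 = (0.575636, 0.296367); V <- V + (h/6)(k1 + 2k2 + 2k3 + k4): V^s = -1.3763, V^t = -0.7439
step 4: k1 = (0.575735, 0.296418), k2 = (0.543752, 0.278231), k3 = (0.545435, 0.279092), k4 = (0.514009, 0.260959); V <- V + (h/6)(k1 + 2k2 + 2k3 + k4): V^s = -1.2401, V^t = -0.6742

Answer: V^s = -1.2401, V^t = -0.6742


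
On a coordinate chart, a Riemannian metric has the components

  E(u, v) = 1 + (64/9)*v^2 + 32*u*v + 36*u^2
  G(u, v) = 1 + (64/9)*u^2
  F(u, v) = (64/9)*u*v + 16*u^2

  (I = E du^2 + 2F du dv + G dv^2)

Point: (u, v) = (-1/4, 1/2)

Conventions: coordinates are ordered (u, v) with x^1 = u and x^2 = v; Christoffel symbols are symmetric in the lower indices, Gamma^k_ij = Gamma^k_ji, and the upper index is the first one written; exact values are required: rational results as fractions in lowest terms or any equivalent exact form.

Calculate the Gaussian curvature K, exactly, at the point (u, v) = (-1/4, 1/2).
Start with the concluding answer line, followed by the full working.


Answer: K = -9216/2809

E = 37/36, F = 1/9, G = 13/9, EG - F^2 = 53/36 at the point
E_u = -2, E_v = -8/9, F_u = -40/9, F_v = -16/9, G_u = -32/9, G_v = 0
E_vv = 128/9, F_uv = 64/9, G_uu = 128/9
K follows from Brioschi's formula, (det M1 - det M2)/(EG - F^2)^2.
M1 = [[-E_vv/2 + F_uv - G_uu/2, E_u/2, F_u - E_v/2], [F_v - G_u/2, E, F], [G_v/2, F, G]] = [[-64/9, -1, -4], [0, 37/36, 1/9], [0, 1/9, 13/9]]; det M1 = -848/81
M2 = [[0, E_v/2, G_u/2], [E_v/2, E, F], [G_u/2, F, G]] = [[0, -4/9, -16/9], [-4/9, 37/36, 1/9], [-16/9, 1/9, 13/9]]; det M2 = -272/81
det M1 - det M2 = -64/9; K = -64/9 / (53/36)^2 = -9216/2809


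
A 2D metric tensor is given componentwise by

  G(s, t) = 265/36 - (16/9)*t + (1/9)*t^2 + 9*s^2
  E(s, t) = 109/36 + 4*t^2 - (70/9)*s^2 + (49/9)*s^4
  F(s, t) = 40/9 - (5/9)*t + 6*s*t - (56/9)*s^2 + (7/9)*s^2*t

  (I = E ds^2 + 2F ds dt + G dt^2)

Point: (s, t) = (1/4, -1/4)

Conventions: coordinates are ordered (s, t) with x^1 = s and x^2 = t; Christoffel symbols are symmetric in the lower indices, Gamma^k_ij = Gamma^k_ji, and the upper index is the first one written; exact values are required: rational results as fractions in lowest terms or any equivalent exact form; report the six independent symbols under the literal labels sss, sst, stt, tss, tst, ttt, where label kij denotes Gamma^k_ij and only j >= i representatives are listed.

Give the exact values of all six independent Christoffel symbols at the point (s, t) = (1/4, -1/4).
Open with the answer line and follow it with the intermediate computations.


Answer: Gamma_sss = -27320/334093, Gamma_sst = -624528/334093, Gamma_stt = -259408/334093, Gamma_tss = -135512/334093, Gamma_tst = 373668/334093, Gamma_ttt = 81360/334093

E = 6481/2304, F = 731/192, G = 67/8 at the point
E_s = -511/144, E_t = -2, F_s = -113/24, F_t = 143/144, G_s = 9/2, G_t = -11/6
EG - F^2 = 334093/36864;  g^inv = (36864/334093) * [[67/8, -731/192], [-731/192, 6481/2304]]
first-kind symbols [ij,l] = (1/2)(d_i g_jl + d_j g_il - d_l g_ij): [ss,s] = E_s/2 = -511/288, [ss,t] = F_s - E_t/2 = -89/24, [st,s] = E_t/2 = -1, [st,t] = G_s/2 = 9/4, [tt,s] = F_t - G_s/2 = -181/144, [tt,t] = G_t/2 = -11/12
Gamma^s_ij = (G*[ij,s] - F*[ij,t])/(EG - F^2), Gamma^t_ij = (E*[ij,t] - F*[ij,s])/(EG - F^2)


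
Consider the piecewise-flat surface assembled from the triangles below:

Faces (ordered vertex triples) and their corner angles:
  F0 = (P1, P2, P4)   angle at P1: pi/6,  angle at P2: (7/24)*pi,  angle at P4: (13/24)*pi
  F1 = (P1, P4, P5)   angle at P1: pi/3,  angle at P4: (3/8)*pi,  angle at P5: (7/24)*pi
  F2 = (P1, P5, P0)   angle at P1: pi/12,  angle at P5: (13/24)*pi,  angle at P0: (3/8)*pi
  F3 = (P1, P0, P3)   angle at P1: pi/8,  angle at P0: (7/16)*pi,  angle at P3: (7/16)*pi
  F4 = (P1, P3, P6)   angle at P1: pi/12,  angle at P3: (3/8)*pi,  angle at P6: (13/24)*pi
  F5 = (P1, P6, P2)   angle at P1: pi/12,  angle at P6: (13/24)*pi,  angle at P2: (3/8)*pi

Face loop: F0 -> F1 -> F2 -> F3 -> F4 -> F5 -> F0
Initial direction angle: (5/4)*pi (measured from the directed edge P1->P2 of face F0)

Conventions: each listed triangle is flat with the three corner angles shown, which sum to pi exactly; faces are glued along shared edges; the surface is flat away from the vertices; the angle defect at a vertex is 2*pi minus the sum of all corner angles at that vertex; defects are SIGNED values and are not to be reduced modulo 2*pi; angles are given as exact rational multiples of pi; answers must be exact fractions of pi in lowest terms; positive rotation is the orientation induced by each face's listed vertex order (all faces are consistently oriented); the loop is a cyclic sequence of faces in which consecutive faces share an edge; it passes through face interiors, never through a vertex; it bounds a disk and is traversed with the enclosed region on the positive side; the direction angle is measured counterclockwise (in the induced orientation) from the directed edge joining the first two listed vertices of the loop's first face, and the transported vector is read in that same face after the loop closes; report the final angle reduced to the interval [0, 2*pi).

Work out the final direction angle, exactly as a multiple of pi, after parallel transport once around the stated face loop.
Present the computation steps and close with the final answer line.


enclosed vertex P1: corner angles sum to (7/8)*pi, defect = 2*pi - (7/8)*pi = (9/8)*pi
transport around the loop rotates by the sum of enclosed defects; add to the initial angle mod 2*pi
final angle = (5/4)*pi + (9/8)*pi = (3/8)*pi (mod 2*pi)

Answer: final direction angle = (3/8)*pi
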